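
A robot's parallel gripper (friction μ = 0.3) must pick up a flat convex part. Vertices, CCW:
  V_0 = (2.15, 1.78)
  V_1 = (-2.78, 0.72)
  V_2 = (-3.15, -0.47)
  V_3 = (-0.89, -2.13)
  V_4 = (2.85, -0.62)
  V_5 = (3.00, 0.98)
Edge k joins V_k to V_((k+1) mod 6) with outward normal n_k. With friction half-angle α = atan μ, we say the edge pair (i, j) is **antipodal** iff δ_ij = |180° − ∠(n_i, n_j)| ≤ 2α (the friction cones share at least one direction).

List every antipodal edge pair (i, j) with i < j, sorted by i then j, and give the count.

α = atan 0.3 = 16.70°;  2α = 33.40°
n_0 = (-0.2102, +0.9777)
n_1 = (-0.9549, +0.2969)
n_2 = (-0.5920, -0.8060)
n_3 = (+0.3744, -0.9273)
n_4 = (+0.9956, -0.0933)
n_5 = (+0.6854, +0.7282)
  (0,1): δ = 119.41°  ·
  (0,2): δ = 48.43°  ·
  (0,3): δ = 9.85°  ✓
  (0,4): δ = 72.51°  ·
  (0,5): δ = 124.60°  ·
  (1,2): δ = 109.03°  ·
  (1,3): δ = 50.74°  ·
  (1,4): δ = 11.92°  ✓
  (1,5): δ = 64.01°  ·
  (2,3): δ = 121.72°  ·
  (2,4): δ = 59.06°  ·
  (2,5): δ = 6.97°  ✓
  (3,4): δ = 117.34°  ·
  (3,5): δ = 65.25°  ·
  (4,5): δ = 127.91°  ·
antipodal pairs: 3

count = 3; pairs: (0,3), (1,4), (2,5)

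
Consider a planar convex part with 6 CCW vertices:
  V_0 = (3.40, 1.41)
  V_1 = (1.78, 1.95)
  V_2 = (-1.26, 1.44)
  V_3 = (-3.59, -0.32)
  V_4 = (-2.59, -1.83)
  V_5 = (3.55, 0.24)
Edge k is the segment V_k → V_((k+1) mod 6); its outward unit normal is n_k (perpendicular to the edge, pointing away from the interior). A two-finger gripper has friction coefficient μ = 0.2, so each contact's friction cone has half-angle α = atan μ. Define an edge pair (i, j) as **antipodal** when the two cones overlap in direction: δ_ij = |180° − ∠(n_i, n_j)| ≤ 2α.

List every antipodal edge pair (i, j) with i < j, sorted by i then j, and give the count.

α = atan 0.2 = 11.31°;  2α = 22.62°
n_0 = (+0.3162, +0.9487)
n_1 = (-0.1655, +0.9862)
n_2 = (-0.6027, +0.7979)
n_3 = (-0.8337, -0.5521)
n_4 = (+0.3195, -0.9476)
n_5 = (+0.9919, +0.1272)
  (0,1): δ = 152.04°  ·
  (0,2): δ = 124.50°  ·
  (0,3): δ = 38.05°  ·
  (0,4): δ = 37.07°  ·
  (0,5): δ = 115.74°  ·
  (1,2): δ = 152.46°  ·
  (1,3): δ = 66.01°  ·
  (1,4): δ = 9.11°  ✓
  (1,5): δ = 87.78°  ·
  (2,3): δ = 93.55°  ·
  (2,4): δ = 18.44°  ✓
  (2,5): δ = 60.24°  ·
  (3,4): δ = 104.88°  ·
  (3,5): δ = 26.21°  ·
  (4,5): δ = 101.32°  ·
antipodal pairs: 2

count = 2; pairs: (1,4), (2,4)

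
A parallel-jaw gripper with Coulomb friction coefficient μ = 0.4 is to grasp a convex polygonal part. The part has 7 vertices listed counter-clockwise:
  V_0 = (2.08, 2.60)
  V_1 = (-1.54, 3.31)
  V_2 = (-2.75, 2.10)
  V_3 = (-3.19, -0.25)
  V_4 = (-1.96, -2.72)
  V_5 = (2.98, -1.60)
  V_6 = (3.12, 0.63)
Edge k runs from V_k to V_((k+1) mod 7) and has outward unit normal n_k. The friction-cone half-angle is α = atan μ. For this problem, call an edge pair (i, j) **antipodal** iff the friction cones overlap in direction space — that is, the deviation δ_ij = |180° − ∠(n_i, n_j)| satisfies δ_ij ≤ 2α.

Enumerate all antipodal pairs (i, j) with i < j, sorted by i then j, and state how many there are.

count = 7; pairs: (0,4), (1,4), (1,5), (2,5), (2,6), (3,5), (3,6)

α = atan 0.4 = 21.80°;  2α = 43.60°
n_0 = (+0.1925, +0.9813)
n_1 = (-0.7071, +0.7071)
n_2 = (-0.9829, +0.1840)
n_3 = (-0.8952, -0.4458)
n_4 = (+0.2211, -0.9752)
n_5 = (+0.9980, -0.0627)
n_6 = (+0.8843, +0.4669)
  (0,1): δ = 123.90°  ·
  (0,2): δ = 89.51°  ·
  (0,3): δ = 52.43°  ·
  (0,4): δ = 23.87°  ✓
  (0,5): δ = 97.50°  ·
  (0,6): δ = 128.93°  ·
  (1,2): δ = 145.60°  ·
  (1,3): δ = 108.53°  ·
  (1,4): δ = 32.23°  ✓
  (1,5): δ = 41.41°  ✓
  (1,6): δ = 72.83°  ·
  (2,3): δ = 142.92°  ·
  (2,4): δ = 66.62°  ·
  (2,5): δ = 7.01°  ✓
  (2,6): δ = 38.44°  ✓
  (3,4): δ = 103.70°  ·
  (3,5): δ = 30.06°  ✓
  (3,6): δ = 1.36°  ✓
  (4,5): δ = 106.37°  ·
  (4,6): δ = 74.94°  ·
  (5,6): δ = 148.58°  ·
antipodal pairs: 7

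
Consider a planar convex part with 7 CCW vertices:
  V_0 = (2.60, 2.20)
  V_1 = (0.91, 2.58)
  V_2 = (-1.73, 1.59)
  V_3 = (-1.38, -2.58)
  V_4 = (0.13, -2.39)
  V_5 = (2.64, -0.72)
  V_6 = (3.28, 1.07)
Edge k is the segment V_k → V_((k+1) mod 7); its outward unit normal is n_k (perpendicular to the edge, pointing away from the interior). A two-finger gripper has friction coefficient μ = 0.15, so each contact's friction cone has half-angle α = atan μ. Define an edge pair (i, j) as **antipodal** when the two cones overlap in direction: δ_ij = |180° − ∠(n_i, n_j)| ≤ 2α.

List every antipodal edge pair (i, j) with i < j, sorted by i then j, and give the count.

count = 2; pairs: (1,3), (1,4)

α = atan 0.15 = 8.53°;  2α = 17.06°
n_0 = (+0.2194, +0.9756)
n_1 = (-0.3511, +0.9363)
n_2 = (-0.9965, -0.0836)
n_3 = (+0.1248, -0.9922)
n_4 = (+0.5539, -0.8326)
n_5 = (+0.9416, -0.3367)
n_6 = (+0.8568, +0.5156)
  (0,1): δ = 146.77°  ·
  (0,2): δ = 72.53°  ·
  (0,3): δ = 19.84°  ·
  (0,4): δ = 46.31°  ·
  (0,5): δ = 83.00°  ·
  (0,6): δ = 133.71°  ·
  (1,2): δ = 105.76°  ·
  (1,3): δ = 13.38°  ✓
  (1,4): δ = 13.08°  ✓
  (1,5): δ = 49.77°  ·
  (1,6): δ = 100.48°  ·
  (2,3): δ = 87.63°  ·
  (2,4): δ = 61.16°  ·
  (2,5): δ = 24.47°  ·
  (2,6): δ = 26.24°  ·
  (3,4): δ = 153.53°  ·
  (3,5): δ = 116.85°  ·
  (3,6): δ = 66.13°  ·
  (4,5): δ = 143.31°  ·
  (4,6): δ = 92.60°  ·
  (5,6): δ = 129.29°  ·
antipodal pairs: 2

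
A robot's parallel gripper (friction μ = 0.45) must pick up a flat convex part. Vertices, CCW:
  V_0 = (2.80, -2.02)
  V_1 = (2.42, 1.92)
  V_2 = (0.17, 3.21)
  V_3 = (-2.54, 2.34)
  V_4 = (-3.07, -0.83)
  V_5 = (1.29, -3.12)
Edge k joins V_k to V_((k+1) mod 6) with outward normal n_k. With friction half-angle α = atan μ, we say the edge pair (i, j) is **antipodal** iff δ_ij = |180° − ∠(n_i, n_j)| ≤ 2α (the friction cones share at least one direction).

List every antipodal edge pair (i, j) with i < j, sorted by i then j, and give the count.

α = atan 0.45 = 24.23°;  2α = 48.46°
n_0 = (+0.9954, +0.0960)
n_1 = (+0.4974, +0.8675)
n_2 = (-0.3057, +0.9521)
n_3 = (-0.9863, +0.1649)
n_4 = (-0.4650, -0.8853)
n_5 = (+0.5888, -0.8083)
  (0,1): δ = 125.34°  ·
  (0,2): δ = 77.71°  ·
  (0,3): δ = 15.00°  ✓
  (0,4): δ = 56.78°  ·
  (0,5): δ = 120.56°  ·
  (1,2): δ = 132.37°  ·
  (1,3): δ = 69.66°  ·
  (1,4): δ = 2.12°  ✓
  (1,5): δ = 65.90°  ·
  (2,3): δ = 117.29°  ·
  (2,4): δ = 45.51°  ✓
  (2,5): δ = 18.27°  ✓
  (3,4): δ = 108.22°  ·
  (3,5): δ = 44.44°  ✓
  (4,5): δ = 116.22°  ·
antipodal pairs: 5

count = 5; pairs: (0,3), (1,4), (2,4), (2,5), (3,5)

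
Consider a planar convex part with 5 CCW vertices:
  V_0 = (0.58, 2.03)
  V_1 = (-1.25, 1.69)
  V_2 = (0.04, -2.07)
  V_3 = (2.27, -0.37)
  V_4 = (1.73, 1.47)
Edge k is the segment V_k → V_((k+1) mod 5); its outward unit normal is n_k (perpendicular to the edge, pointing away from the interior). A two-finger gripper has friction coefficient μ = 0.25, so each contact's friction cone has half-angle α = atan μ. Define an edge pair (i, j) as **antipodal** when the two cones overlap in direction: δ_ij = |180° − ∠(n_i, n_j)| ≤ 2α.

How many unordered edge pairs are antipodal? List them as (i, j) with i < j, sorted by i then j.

count = 2; pairs: (0,2), (1,3)

α = atan 0.25 = 14.04°;  2α = 28.07°
n_0 = (-0.1827, +0.9832)
n_1 = (-0.9459, -0.3245)
n_2 = (+0.6063, -0.7953)
n_3 = (+0.9595, +0.2816)
n_4 = (+0.4378, +0.8991)
  (0,1): δ = 81.59°  ·
  (0,2): δ = 26.79°  ✓
  (0,3): δ = 95.83°  ·
  (0,4): δ = 143.51°  ·
  (1,2): δ = 71.62°  ·
  (1,3): δ = 2.58°  ✓
  (1,4): δ = 45.10°  ·
  (2,3): δ = 110.96°  ·
  (2,4): δ = 63.28°  ·
  (3,4): δ = 132.32°  ·
antipodal pairs: 2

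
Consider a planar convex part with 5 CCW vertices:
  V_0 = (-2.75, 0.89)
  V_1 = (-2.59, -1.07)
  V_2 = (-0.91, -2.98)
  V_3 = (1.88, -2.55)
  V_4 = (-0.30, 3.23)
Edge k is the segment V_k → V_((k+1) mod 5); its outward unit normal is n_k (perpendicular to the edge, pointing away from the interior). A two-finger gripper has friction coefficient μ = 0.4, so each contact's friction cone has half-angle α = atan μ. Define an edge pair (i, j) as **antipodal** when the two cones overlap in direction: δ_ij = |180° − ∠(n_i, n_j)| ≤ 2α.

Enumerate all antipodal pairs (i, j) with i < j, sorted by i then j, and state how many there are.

count = 3; pairs: (0,3), (1,3), (2,4)

α = atan 0.4 = 21.80°;  2α = 43.60°
n_0 = (-0.9967, -0.0814)
n_1 = (-0.7509, -0.6605)
n_2 = (+0.1523, -0.9883)
n_3 = (+0.9357, +0.3529)
n_4 = (-0.6907, +0.7232)
  (0,1): δ = 143.33°  ·
  (0,2): δ = 85.91°  ·
  (0,3): δ = 16.00°  ✓
  (0,4): δ = 129.02°  ·
  (1,2): δ = 122.57°  ·
  (1,3): δ = 20.67°  ✓
  (1,4): δ = 92.35°  ·
  (2,3): δ = 78.10°  ·
  (2,4): δ = 34.92°  ✓
  (3,4): δ = 66.98°  ·
antipodal pairs: 3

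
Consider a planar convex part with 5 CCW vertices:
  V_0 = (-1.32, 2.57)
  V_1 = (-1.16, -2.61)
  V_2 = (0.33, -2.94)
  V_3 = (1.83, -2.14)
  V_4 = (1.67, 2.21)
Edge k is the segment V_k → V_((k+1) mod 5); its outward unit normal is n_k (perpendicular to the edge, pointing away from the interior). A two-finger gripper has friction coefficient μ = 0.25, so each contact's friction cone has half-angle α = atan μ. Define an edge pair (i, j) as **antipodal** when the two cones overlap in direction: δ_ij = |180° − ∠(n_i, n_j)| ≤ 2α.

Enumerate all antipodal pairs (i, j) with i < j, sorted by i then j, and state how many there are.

α = atan 0.25 = 14.04°;  2α = 28.07°
n_0 = (-0.9995, -0.0309)
n_1 = (-0.2162, -0.9763)
n_2 = (+0.4706, -0.8824)
n_3 = (+0.9993, +0.0368)
n_4 = (+0.1195, +0.9928)
  (0,1): δ = 104.26°  ·
  (0,2): δ = 63.70°  ·
  (0,3): δ = 0.34°  ✓
  (0,4): δ = 81.37°  ·
  (1,2): δ = 139.44°  ·
  (1,3): δ = 75.41°  ·
  (1,4): δ = 5.62°  ✓
  (2,3): δ = 115.97°  ·
  (2,4): δ = 34.94°  ·
  (3,4): δ = 98.97°  ·
antipodal pairs: 2

count = 2; pairs: (0,3), (1,4)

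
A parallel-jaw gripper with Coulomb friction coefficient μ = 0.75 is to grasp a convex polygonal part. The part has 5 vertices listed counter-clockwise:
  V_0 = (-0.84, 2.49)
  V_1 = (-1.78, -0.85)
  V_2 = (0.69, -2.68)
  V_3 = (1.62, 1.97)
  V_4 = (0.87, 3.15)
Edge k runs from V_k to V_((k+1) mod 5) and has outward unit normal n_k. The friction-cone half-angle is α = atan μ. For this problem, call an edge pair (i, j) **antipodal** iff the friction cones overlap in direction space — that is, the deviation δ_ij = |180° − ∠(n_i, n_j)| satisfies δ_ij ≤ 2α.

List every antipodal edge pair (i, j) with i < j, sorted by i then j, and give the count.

count = 6; pairs: (0,2), (0,3), (1,2), (1,3), (1,4), (2,4)

α = atan 0.75 = 36.87°;  2α = 73.74°
n_0 = (-0.9626, +0.2709)
n_1 = (-0.5953, -0.8035)
n_2 = (+0.9806, -0.1961)
n_3 = (+0.8440, +0.5364)
n_4 = (-0.3601, +0.9329)
  (0,1): δ = 110.82°  ·
  (0,2): δ = 4.41°  ✓
  (0,3): δ = 48.16°  ✓
  (0,4): δ = 126.82°  ·
  (1,2): δ = 64.78°  ✓
  (1,3): δ = 21.03°  ✓
  (1,4): δ = 57.64°  ✓
  (2,3): δ = 136.25°  ·
  (2,4): δ = 57.59°  ✓
  (3,4): δ = 101.33°  ·
antipodal pairs: 6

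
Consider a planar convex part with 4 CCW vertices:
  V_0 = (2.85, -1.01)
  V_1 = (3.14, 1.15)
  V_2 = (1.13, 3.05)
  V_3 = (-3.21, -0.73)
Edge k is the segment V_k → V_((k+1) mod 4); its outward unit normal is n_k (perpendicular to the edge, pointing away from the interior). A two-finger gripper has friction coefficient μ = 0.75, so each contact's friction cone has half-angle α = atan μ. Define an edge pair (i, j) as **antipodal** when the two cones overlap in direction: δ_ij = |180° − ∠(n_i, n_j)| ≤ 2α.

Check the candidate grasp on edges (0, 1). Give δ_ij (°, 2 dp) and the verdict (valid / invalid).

α = atan 0.75 = 36.87°;  2α = 73.74°
edge 0: e_0 = (+0.29, +2.16);  n_0 = (+0.9911, -0.1331)
edge 1: e_1 = (-2.01, +1.90);  n_1 = (+0.6869, +0.7267)
∠(n_0, n_1) = 54.26°
δ = |180° − 54.26°| = 125.74°
125.74° > 2α = 73.74°  →  invalid

δ = 125.74°, invalid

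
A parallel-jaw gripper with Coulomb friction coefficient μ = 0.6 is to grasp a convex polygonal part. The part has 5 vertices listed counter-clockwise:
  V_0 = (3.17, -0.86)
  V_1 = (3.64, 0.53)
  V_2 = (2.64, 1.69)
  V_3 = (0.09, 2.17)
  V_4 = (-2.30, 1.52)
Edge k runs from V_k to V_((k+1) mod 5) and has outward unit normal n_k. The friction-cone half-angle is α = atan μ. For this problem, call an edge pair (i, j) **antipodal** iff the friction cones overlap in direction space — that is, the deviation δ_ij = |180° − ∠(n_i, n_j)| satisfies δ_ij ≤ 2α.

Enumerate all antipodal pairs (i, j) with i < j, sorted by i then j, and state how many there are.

α = atan 0.6 = 30.96°;  2α = 61.93°
n_0 = (+0.9473, -0.3203)
n_1 = (+0.7574, +0.6529)
n_2 = (+0.1850, +0.9827)
n_3 = (-0.2624, +0.9649)
n_4 = (-0.3990, -0.9170)
  (0,1): δ = 120.55°  ·
  (0,2): δ = 81.98°  ·
  (0,3): δ = 56.10°  ✓
  (0,4): δ = 85.17°  ·
  (1,2): δ = 141.42°  ·
  (1,3): δ = 115.55°  ·
  (1,4): δ = 25.72°  ✓
  (2,3): δ = 154.13°  ·
  (2,4): δ = 12.85°  ✓
  (3,4): δ = 38.73°  ✓
antipodal pairs: 4

count = 4; pairs: (0,3), (1,4), (2,4), (3,4)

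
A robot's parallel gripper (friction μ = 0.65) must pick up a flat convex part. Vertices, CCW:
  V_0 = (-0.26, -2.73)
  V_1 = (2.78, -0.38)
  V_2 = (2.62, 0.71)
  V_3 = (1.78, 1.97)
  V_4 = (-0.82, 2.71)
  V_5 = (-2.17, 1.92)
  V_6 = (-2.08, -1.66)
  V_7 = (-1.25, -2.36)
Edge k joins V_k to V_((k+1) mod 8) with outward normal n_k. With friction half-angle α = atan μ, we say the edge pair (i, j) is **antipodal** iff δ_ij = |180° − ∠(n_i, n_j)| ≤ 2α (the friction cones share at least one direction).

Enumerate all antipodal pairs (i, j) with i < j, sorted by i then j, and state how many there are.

α = atan 0.65 = 33.02°;  2α = 66.05°
n_0 = (+0.6116, -0.7912)
n_1 = (+0.9894, +0.1452)
n_2 = (+0.8321, +0.5547)
n_3 = (+0.2737, +0.9618)
n_4 = (-0.5051, +0.8631)
n_5 = (-0.9997, -0.0251)
n_6 = (-0.6447, -0.7644)
n_7 = (-0.3501, -0.9367)
  (0,1): δ = 119.35°  ·
  (0,2): δ = 94.01°  ·
  (0,3): δ = 53.59°  ✓
  (0,4): δ = 7.37°  ✓
  (0,5): δ = 53.74°  ✓
  (0,6): δ = 102.15°  ·
  (0,7): δ = 121.80°  ·
  (1,2): δ = 154.66°  ·
  (1,3): δ = 114.24°  ·
  (1,4): δ = 68.02°  ·
  (1,5): δ = 6.91°  ✓
  (1,6): δ = 41.51°  ✓
  (1,7): δ = 61.16°  ✓
  (2,3): δ = 139.58°  ·
  (2,4): δ = 93.35°  ·
  (2,5): δ = 32.25°  ✓
  (2,6): δ = 16.17°  ✓
  (2,7): δ = 35.82°  ✓
  (3,4): δ = 133.78°  ·
  (3,5): δ = 72.67°  ·
  (3,6): δ = 24.26°  ✓
  (3,7): δ = 4.61°  ✓
  (4,5): δ = 118.90°  ·
  (4,6): δ = 70.48°  ·
  (4,7): δ = 50.83°  ✓
  (5,6): δ = 131.58°  ·
  (5,7): δ = 111.93°  ·
  (6,7): δ = 160.35°  ·
antipodal pairs: 12

count = 12; pairs: (0,3), (0,4), (0,5), (1,5), (1,6), (1,7), (2,5), (2,6), (2,7), (3,6), (3,7), (4,7)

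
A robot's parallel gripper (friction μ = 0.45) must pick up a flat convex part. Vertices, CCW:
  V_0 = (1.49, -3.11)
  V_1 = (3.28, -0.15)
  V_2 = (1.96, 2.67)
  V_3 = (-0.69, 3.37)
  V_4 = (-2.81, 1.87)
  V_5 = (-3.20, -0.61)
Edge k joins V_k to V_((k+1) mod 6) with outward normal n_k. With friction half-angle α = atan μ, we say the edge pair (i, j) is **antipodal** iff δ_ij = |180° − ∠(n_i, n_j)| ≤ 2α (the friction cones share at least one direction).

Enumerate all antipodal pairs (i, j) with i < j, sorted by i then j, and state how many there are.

α = atan 0.45 = 24.23°;  2α = 48.46°
n_0 = (+0.8557, -0.5175)
n_1 = (+0.9057, +0.4239)
n_2 = (+0.2554, +0.9668)
n_3 = (-0.5776, +0.8163)
n_4 = (-0.9879, +0.1553)
n_5 = (-0.4704, -0.8825)
  (0,1): δ = 123.75°  ·
  (0,2): δ = 73.63°  ·
  (0,3): δ = 23.56°  ✓
  (0,4): δ = 22.23°  ✓
  (0,5): δ = 93.10°  ·
  (1,2): δ = 129.88°  ·
  (1,3): δ = 79.80°  ·
  (1,4): δ = 34.02°  ✓
  (1,5): δ = 36.86°  ✓
  (2,3): δ = 129.92°  ·
  (2,4): δ = 84.14°  ·
  (2,5): δ = 13.26°  ✓
  (3,4): δ = 134.22°  ·
  (3,5): δ = 63.34°  ·
  (4,5): δ = 109.12°  ·
antipodal pairs: 5

count = 5; pairs: (0,3), (0,4), (1,4), (1,5), (2,5)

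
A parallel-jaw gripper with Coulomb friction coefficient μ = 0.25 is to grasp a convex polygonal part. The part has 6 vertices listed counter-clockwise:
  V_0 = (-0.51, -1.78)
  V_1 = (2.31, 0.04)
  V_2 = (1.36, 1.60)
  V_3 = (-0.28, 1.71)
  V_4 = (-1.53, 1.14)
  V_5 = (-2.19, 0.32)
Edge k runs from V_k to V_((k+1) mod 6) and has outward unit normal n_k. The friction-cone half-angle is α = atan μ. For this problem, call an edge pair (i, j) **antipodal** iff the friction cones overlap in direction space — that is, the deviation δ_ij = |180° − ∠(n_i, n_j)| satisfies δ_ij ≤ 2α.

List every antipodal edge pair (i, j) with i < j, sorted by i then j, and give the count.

count = 3; pairs: (0,3), (0,4), (1,5)

α = atan 0.25 = 14.04°;  2α = 28.07°
n_0 = (+0.5423, -0.8402)
n_1 = (+0.8541, +0.5201)
n_2 = (+0.0669, +0.9978)
n_3 = (-0.4149, +0.9099)
n_4 = (-0.7790, +0.6270)
n_5 = (-0.7809, -0.6247)
  (0,1): δ = 91.50°  ·
  (0,2): δ = 36.68°  ·
  (0,3): δ = 8.32°  ✓
  (0,4): δ = 18.33°  ✓
  (0,5): δ = 95.82°  ·
  (1,2): δ = 125.18°  ·
  (1,3): δ = 96.83°  ·
  (1,4): δ = 70.17°  ·
  (1,5): δ = 7.32°  ✓
  (2,3): δ = 151.65°  ·
  (2,4): δ = 124.99°  ·
  (2,5): δ = 47.50°  ·
  (3,4): δ = 153.34°  ·
  (3,5): δ = 75.85°  ·
  (4,5): δ = 102.51°  ·
antipodal pairs: 3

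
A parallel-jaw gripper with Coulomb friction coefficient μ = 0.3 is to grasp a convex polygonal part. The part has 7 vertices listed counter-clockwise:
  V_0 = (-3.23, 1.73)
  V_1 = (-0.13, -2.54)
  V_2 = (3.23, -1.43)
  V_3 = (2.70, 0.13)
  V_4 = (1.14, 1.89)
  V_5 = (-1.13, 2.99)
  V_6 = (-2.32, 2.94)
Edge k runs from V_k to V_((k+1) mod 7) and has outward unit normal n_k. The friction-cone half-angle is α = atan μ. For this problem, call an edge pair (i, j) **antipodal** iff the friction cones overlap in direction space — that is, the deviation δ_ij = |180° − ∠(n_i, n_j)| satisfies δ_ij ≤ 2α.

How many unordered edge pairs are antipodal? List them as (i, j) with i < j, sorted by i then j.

count = 4; pairs: (0,2), (0,3), (0,4), (1,5)

α = atan 0.3 = 16.70°;  2α = 33.40°
n_0 = (-0.8092, -0.5875)
n_1 = (+0.3137, -0.9495)
n_2 = (+0.9468, +0.3217)
n_3 = (+0.7483, +0.6633)
n_4 = (+0.4361, +0.8999)
n_5 = (-0.0420, +0.9991)
n_6 = (-0.7992, +0.6011)
  (0,1): δ = 107.70°  ·
  (0,2): δ = 17.21°  ✓
  (0,3): δ = 5.57°  ✓
  (0,4): δ = 28.17°  ✓
  (0,5): δ = 56.43°  ·
  (0,6): δ = 107.07°  ·
  (1,2): δ = 89.52°  ·
  (1,3): δ = 66.73°  ·
  (1,4): δ = 44.14°  ·
  (1,5): δ = 15.88°  ✓
  (1,6): δ = 34.77°  ·
  (2,3): δ = 157.21°  ·
  (2,4): δ = 134.62°  ·
  (2,5): δ = 106.36°  ·
  (2,6): δ = 55.71°  ·
  (3,4): δ = 157.41°  ·
  (3,5): δ = 129.15°  ·
  (3,6): δ = 78.50°  ·
  (4,5): δ = 151.74°  ·
  (4,6): δ = 101.09°  ·
  (5,6): δ = 129.35°  ·
antipodal pairs: 4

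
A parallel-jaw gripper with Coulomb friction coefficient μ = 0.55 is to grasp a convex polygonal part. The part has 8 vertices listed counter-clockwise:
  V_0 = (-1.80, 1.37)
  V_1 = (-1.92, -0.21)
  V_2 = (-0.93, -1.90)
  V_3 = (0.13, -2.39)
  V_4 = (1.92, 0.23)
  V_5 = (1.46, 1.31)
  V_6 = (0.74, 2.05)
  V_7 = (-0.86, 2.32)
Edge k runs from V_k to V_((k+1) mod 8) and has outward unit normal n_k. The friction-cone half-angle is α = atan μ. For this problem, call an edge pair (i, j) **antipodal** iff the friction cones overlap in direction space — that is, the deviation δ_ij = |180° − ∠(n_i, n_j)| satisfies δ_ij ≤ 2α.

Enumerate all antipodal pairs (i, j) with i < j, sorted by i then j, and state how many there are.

count = 10; pairs: (0,3), (0,4), (0,5), (1,4), (1,5), (1,6), (2,4), (2,5), (2,6), (3,7)

α = atan 0.55 = 28.81°;  2α = 57.62°
n_0 = (-0.9971, +0.0757)
n_1 = (-0.8629, -0.5055)
n_2 = (-0.4196, -0.9077)
n_3 = (+0.8257, -0.5641)
n_4 = (+0.9200, +0.3919)
n_5 = (+0.7167, +0.6974)
n_6 = (+0.1664, +0.9861)
n_7 = (-0.7108, +0.7034)
  (0,1): δ = 145.30°  ·
  (0,2): δ = 110.47°  ·
  (0,3): δ = 30.00°  ✓
  (0,4): δ = 27.41°  ✓
  (0,5): δ = 48.56°  ✓
  (0,6): δ = 84.76°  ·
  (0,7): δ = 139.65°  ·
  (1,2): δ = 145.17°  ·
  (1,3): δ = 64.70°  ·
  (1,4): δ = 7.29°  ✓
  (1,5): δ = 13.85°  ✓
  (1,6): δ = 50.06°  ✓
  (1,7): δ = 104.94°  ·
  (2,3): δ = 99.53°  ·
  (2,4): δ = 42.12°  ✓
  (2,5): δ = 20.98°  ✓
  (2,6): δ = 15.23°  ✓
  (2,7): δ = 70.11°  ·
  (3,4): δ = 122.59°  ·
  (3,5): δ = 101.44°  ·
  (3,6): δ = 65.24°  ·
  (3,7): δ = 10.36°  ✓
  (4,5): δ = 158.86°  ·
  (4,6): δ = 122.65°  ·
  (4,7): δ = 67.77°  ·
  (5,6): δ = 143.79°  ·
  (5,7): δ = 88.91°  ·
  (6,7): δ = 125.12°  ·
antipodal pairs: 10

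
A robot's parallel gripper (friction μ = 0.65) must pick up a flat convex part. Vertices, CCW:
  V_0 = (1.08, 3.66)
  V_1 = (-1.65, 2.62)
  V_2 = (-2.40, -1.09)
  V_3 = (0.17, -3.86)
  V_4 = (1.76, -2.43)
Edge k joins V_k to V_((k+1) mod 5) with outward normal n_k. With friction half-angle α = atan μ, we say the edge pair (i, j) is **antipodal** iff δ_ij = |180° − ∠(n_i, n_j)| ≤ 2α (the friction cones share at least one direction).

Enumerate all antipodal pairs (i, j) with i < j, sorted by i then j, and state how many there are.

α = atan 0.65 = 33.02°;  2α = 66.05°
n_0 = (-0.3560, +0.9345)
n_1 = (-0.9802, +0.1981)
n_2 = (-0.7331, -0.6801)
n_3 = (+0.6687, -0.7435)
n_4 = (+0.9938, +0.1110)
  (0,1): δ = 122.28°  ·
  (0,2): δ = 68.00°  ·
  (0,3): δ = 21.11°  ✓
  (0,4): δ = 75.52°  ·
  (1,2): δ = 125.72°  ·
  (1,3): δ = 36.60°  ✓
  (1,4): δ = 17.80°  ✓
  (2,3): δ = 90.89°  ·
  (2,4): δ = 36.48°  ✓
  (3,4): δ = 125.60°  ·
antipodal pairs: 4

count = 4; pairs: (0,3), (1,3), (1,4), (2,4)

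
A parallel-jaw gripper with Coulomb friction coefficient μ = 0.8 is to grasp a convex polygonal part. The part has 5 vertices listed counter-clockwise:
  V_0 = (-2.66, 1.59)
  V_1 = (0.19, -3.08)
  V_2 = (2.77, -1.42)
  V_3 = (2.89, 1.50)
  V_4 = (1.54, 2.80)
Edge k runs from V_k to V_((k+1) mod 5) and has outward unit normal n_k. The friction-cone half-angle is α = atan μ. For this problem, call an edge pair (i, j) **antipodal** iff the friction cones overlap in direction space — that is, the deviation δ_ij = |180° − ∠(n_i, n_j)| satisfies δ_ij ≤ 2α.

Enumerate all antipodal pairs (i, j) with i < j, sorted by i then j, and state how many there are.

α = atan 0.8 = 38.66°;  2α = 77.32°
n_0 = (-0.8536, -0.5209)
n_1 = (+0.5411, -0.8410)
n_2 = (+0.9992, -0.0411)
n_3 = (+0.6936, +0.7203)
n_4 = (-0.2768, +0.9609)
  (0,1): δ = 88.64°  ·
  (0,2): δ = 33.75°  ✓
  (0,3): δ = 14.69°  ✓
  (0,4): δ = 74.68°  ✓
  (1,2): δ = 125.11°  ·
  (1,3): δ = 76.68°  ✓
  (1,4): δ = 16.69°  ✓
  (2,3): δ = 131.57°  ·
  (2,4): δ = 71.58°  ✓
  (3,4): δ = 120.01°  ·
antipodal pairs: 6

count = 6; pairs: (0,2), (0,3), (0,4), (1,3), (1,4), (2,4)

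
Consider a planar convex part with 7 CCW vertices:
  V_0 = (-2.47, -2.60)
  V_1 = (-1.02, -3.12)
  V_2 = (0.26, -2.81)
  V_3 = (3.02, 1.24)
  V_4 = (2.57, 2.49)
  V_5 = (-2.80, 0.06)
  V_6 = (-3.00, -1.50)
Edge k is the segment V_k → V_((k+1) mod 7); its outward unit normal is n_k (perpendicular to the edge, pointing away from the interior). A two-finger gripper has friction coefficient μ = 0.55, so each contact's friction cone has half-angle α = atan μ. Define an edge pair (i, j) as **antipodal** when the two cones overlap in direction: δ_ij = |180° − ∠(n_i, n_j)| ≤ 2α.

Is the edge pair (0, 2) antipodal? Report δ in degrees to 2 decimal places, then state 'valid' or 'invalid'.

α = atan 0.55 = 28.81°;  2α = 57.62°
edge 0: e_0 = (+1.45, -0.52);  n_0 = (-0.3376, -0.9413)
edge 2: e_2 = (+2.76, +4.05);  n_2 = (+0.8264, -0.5631)
∠(n_0, n_2) = 75.46°
δ = |180° − 75.46°| = 104.54°
104.54° > 2α = 57.62°  →  invalid

δ = 104.54°, invalid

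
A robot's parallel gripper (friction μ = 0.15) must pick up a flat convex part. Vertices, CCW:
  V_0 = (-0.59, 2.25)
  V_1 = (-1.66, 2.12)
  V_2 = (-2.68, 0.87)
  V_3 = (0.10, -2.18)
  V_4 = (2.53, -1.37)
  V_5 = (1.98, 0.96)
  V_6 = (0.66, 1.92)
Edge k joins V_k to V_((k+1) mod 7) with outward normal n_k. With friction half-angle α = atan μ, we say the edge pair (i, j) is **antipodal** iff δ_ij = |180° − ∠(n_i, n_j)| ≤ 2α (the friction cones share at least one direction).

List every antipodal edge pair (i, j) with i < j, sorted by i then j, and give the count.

count = 2; pairs: (0,3), (2,5)

α = atan 0.15 = 8.53°;  2α = 17.06°
n_0 = (-0.1206, +0.9927)
n_1 = (-0.7748, +0.6322)
n_2 = (-0.7391, -0.6736)
n_3 = (+0.3162, -0.9487)
n_4 = (+0.9733, +0.2297)
n_5 = (+0.5882, +0.8087)
n_6 = (+0.2553, +0.9669)
  (0,1): δ = 136.14°  ·
  (0,2): δ = 54.58°  ·
  (0,3): δ = 11.51°  ✓
  (0,4): δ = 96.35°  ·
  (0,5): δ = 137.05°  ·
  (0,6): δ = 158.28°  ·
  (1,2): δ = 98.44°  ·
  (1,3): δ = 32.35°  ·
  (1,4): δ = 52.50°  ·
  (1,5): δ = 93.19°  ·
  (1,6): δ = 114.43°  ·
  (2,3): δ = 113.91°  ·
  (2,4): δ = 29.07°  ·
  (2,5): δ = 11.62°  ✓
  (2,6): δ = 32.86°  ·
  (3,4): δ = 95.15°  ·
  (3,5): δ = 54.46°  ·
  (3,6): δ = 33.22°  ·
  (4,5): δ = 139.31°  ·
  (4,6): δ = 118.07°  ·
  (5,6): δ = 158.76°  ·
antipodal pairs: 2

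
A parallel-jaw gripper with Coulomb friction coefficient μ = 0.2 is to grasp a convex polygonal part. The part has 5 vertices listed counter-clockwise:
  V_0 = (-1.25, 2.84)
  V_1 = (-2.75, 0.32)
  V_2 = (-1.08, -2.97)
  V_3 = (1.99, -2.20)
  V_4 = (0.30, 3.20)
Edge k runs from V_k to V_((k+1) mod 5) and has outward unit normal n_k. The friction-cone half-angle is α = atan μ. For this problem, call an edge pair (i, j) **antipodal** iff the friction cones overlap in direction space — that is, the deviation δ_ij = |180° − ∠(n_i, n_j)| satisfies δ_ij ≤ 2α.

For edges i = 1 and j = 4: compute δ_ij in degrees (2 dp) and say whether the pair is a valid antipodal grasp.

δ = 76.16°, invalid

α = atan 0.2 = 11.31°;  2α = 22.62°
edge 1: e_1 = (+1.67, -3.29);  n_1 = (-0.8917, -0.4526)
edge 4: e_4 = (-1.55, -0.36);  n_4 = (-0.2262, +0.9741)
∠(n_1, n_4) = 103.84°
δ = |180° − 103.84°| = 76.16°
76.16° > 2α = 22.62°  →  invalid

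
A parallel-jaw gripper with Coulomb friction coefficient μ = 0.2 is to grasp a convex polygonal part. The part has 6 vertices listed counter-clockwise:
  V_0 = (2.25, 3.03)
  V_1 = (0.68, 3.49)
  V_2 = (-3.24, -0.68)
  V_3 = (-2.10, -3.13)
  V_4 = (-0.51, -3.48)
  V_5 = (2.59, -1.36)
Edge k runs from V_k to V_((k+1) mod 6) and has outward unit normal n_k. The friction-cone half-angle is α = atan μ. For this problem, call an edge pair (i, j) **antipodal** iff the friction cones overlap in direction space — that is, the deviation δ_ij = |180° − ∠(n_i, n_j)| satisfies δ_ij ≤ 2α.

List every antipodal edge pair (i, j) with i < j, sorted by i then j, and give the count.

count = 3; pairs: (0,3), (1,4), (2,5)

α = atan 0.2 = 11.31°;  2α = 22.62°
n_0 = (+0.2812, +0.9597)
n_1 = (-0.7286, +0.6849)
n_2 = (-0.9067, -0.4219)
n_3 = (-0.2150, -0.9766)
n_4 = (+0.5645, -0.8254)
n_5 = (+0.9970, +0.0772)
  (0,1): δ = 116.90°  ·
  (0,2): δ = 48.72°  ·
  (0,3): δ = 3.92°  ✓
  (0,4): δ = 50.70°  ·
  (0,5): δ = 110.76°  ·
  (1,2): δ = 111.82°  ·
  (1,3): δ = 59.18°  ·
  (1,4): δ = 12.40°  ✓
  (1,5): δ = 47.66°  ·
  (2,3): δ = 127.37°  ·
  (2,4): δ = 80.59°  ·
  (2,5): δ = 20.52°  ✓
  (3,4): δ = 133.22°  ·
  (3,5): δ = 73.16°  ·
  (4,5): δ = 119.94°  ·
antipodal pairs: 3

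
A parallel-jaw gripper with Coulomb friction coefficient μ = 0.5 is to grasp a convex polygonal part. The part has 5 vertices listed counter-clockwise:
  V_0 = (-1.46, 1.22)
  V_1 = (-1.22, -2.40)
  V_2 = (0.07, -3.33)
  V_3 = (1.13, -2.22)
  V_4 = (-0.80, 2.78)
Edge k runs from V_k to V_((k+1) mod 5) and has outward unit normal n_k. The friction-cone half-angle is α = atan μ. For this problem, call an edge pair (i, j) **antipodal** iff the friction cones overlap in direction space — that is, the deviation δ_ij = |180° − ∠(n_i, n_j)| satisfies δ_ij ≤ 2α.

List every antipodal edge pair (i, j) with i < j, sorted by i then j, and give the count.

α = atan 0.5 = 26.57°;  2α = 53.13°
n_0 = (-0.9978, -0.0662)
n_1 = (-0.5848, -0.8112)
n_2 = (+0.7232, -0.6906)
n_3 = (+0.9329, +0.3601)
n_4 = (-0.9210, +0.3896)
  (0,1): δ = 129.58°  ·
  (0,2): δ = 47.47°  ✓
  (0,3): δ = 17.31°  ✓
  (0,4): δ = 153.27°  ·
  (1,2): δ = 97.89°  ·
  (1,3): δ = 33.10°  ✓
  (1,4): δ = 102.86°  ·
  (2,3): δ = 115.21°  ·
  (2,4): δ = 20.75°  ✓
  (3,4): δ = 44.04°  ✓
antipodal pairs: 5

count = 5; pairs: (0,2), (0,3), (1,3), (2,4), (3,4)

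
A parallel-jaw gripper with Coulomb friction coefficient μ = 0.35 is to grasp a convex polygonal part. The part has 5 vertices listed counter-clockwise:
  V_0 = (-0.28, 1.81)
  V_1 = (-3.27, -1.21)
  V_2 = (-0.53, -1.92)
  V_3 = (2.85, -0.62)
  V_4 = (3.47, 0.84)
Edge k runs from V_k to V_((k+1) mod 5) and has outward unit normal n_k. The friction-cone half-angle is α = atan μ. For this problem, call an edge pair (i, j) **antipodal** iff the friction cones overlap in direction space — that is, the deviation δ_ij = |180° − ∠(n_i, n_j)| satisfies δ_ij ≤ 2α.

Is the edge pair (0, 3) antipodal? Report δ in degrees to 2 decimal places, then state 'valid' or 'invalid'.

α = atan 0.35 = 19.29°;  2α = 38.58°
edge 0: e_0 = (-2.99, -3.02);  n_0 = (-0.7106, +0.7036)
edge 3: e_3 = (+0.62, +1.46);  n_3 = (+0.9204, -0.3909)
∠(n_0, n_3) = 158.29°
δ = |180° − 158.29°| = 21.71°
21.71° ≤ 2α = 38.58°  →  valid

δ = 21.71°, valid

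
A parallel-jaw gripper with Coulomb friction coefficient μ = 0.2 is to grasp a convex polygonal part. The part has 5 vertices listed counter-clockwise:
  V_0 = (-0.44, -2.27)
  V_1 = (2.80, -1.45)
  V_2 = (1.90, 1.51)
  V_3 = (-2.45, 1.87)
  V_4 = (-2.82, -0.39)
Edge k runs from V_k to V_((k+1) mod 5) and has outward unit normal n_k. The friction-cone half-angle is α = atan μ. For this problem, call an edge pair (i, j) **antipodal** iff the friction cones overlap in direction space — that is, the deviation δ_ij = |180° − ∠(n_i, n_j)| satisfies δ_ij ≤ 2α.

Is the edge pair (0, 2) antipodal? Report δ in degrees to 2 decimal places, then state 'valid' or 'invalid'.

α = atan 0.2 = 11.31°;  2α = 22.62°
edge 0: e_0 = (+3.24, +0.82);  n_0 = (+0.2454, -0.9694)
edge 2: e_2 = (-4.35, +0.36);  n_2 = (+0.0825, +0.9966)
∠(n_0, n_2) = 161.07°
δ = |180° − 161.07°| = 18.93°
18.93° ≤ 2α = 22.62°  →  valid

δ = 18.93°, valid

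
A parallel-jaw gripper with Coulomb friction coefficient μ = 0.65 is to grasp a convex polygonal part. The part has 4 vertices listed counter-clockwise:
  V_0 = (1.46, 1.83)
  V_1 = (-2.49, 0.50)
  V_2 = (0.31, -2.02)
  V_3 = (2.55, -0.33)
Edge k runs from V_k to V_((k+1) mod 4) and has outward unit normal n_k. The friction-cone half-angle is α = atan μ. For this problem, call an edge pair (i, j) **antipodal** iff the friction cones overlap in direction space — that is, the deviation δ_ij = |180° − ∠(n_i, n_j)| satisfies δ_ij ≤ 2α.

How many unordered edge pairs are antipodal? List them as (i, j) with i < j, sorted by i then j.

α = atan 0.65 = 33.02°;  2α = 66.05°
n_0 = (-0.3191, +0.9477)
n_1 = (-0.6690, -0.7433)
n_2 = (+0.6023, -0.7983)
n_3 = (+0.8928, +0.4505)
  (0,1): δ = 60.60°  ✓
  (0,2): δ = 18.42°  ✓
  (0,3): δ = 98.17°  ·
  (1,2): δ = 100.98°  ·
  (1,3): δ = 21.24°  ✓
  (2,3): δ = 100.26°  ·
antipodal pairs: 3

count = 3; pairs: (0,1), (0,2), (1,3)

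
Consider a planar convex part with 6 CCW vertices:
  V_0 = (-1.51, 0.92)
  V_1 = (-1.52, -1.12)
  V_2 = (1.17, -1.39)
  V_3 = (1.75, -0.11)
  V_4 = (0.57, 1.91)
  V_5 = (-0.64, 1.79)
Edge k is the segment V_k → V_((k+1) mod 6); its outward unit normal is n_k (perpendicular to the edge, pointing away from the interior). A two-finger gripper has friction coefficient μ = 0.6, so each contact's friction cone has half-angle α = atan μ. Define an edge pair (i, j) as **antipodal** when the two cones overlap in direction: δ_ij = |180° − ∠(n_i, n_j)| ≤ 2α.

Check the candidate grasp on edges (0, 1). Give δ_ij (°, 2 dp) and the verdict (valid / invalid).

δ = 95.45°, invalid

α = atan 0.6 = 30.96°;  2α = 61.93°
edge 0: e_0 = (-0.01, -2.04);  n_0 = (-1.0000, +0.0049)
edge 1: e_1 = (+2.69, -0.27);  n_1 = (-0.0999, -0.9950)
∠(n_0, n_1) = 84.55°
δ = |180° − 84.55°| = 95.45°
95.45° > 2α = 61.93°  →  invalid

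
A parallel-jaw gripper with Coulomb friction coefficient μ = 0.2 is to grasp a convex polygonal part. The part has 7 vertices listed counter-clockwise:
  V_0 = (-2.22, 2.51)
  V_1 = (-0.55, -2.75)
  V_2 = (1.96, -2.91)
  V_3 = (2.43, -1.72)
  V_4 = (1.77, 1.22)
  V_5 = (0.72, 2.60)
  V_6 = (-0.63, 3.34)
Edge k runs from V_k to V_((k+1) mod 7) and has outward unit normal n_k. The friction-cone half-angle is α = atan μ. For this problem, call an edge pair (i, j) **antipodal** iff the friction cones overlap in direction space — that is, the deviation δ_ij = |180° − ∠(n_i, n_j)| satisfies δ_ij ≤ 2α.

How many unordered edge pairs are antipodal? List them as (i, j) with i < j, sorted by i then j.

count = 2; pairs: (0,3), (0,4)

α = atan 0.2 = 11.31°;  2α = 22.62°
n_0 = (-0.9531, -0.3026)
n_1 = (-0.0636, -0.9980)
n_2 = (+0.9301, -0.3673)
n_3 = (+0.9757, +0.2190)
n_4 = (+0.7958, +0.6055)
n_5 = (+0.4807, +0.8769)
n_6 = (-0.4628, +0.8865)
  (0,1): δ = 111.26°  ·
  (0,2): δ = 39.17°  ·
  (0,3): δ = 4.96°  ✓
  (0,4): δ = 19.65°  ✓
  (0,5): δ = 43.66°  ·
  (0,6): δ = 99.95°  ·
  (1,2): δ = 107.90°  ·
  (1,3): δ = 73.70°  ·
  (1,4): δ = 49.09°  ·
  (1,5): δ = 25.08°  ·
  (1,6): δ = 31.21°  ·
  (2,3): δ = 145.80°  ·
  (2,4): δ = 121.18°  ·
  (2,5): δ = 97.18°  ·
  (2,6): δ = 40.88°  ·
  (3,4): δ = 155.39°  ·
  (3,5): δ = 131.38°  ·
  (3,6): δ = 75.09°  ·
  (4,5): δ = 156.00°  ·
  (4,6): δ = 99.70°  ·
  (5,6): δ = 123.71°  ·
antipodal pairs: 2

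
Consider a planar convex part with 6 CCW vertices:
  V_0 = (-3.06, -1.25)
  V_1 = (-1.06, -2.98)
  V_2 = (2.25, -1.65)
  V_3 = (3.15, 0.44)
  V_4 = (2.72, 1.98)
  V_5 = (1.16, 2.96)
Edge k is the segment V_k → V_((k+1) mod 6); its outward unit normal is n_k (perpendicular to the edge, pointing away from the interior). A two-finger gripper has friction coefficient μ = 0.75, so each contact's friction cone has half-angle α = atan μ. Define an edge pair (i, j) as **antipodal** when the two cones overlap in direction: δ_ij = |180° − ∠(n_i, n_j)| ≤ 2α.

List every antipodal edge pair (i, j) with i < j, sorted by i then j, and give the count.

α = atan 0.75 = 36.87°;  2α = 73.74°
n_0 = (-0.6542, -0.7563)
n_1 = (+0.3728, -0.9279)
n_2 = (+0.9185, -0.3955)
n_3 = (+0.9632, +0.2689)
n_4 = (+0.5319, +0.8468)
n_5 = (-0.7063, +0.7079)
  (0,1): δ = 117.25°  ·
  (0,2): δ = 72.44°  ✓
  (0,3): δ = 33.54°  ✓
  (0,4): δ = 8.72°  ✓
  (0,5): δ = 85.79°  ·
  (1,2): δ = 135.19°  ·
  (1,3): δ = 96.29°  ·
  (1,4): δ = 54.03°  ✓
  (1,5): δ = 23.04°  ✓
  (2,3): δ = 141.10°  ·
  (2,4): δ = 98.84°  ·
  (2,5): δ = 21.77°  ✓
  (3,4): δ = 137.74°  ·
  (3,5): δ = 60.67°  ✓
  (4,5): δ = 102.93°  ·
antipodal pairs: 7

count = 7; pairs: (0,2), (0,3), (0,4), (1,4), (1,5), (2,5), (3,5)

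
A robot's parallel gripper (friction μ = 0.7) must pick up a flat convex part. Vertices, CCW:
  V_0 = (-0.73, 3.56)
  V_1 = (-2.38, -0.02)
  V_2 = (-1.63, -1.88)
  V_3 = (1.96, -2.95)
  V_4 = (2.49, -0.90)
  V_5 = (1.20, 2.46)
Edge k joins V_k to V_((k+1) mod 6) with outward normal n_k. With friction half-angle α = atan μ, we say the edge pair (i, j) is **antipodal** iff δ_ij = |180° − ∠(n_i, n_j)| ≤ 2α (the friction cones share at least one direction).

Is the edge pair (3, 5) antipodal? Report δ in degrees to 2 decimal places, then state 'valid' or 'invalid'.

δ = 105.19°, invalid

α = atan 0.7 = 34.99°;  2α = 69.98°
edge 3: e_3 = (+0.53, +2.05);  n_3 = (+0.9682, -0.2503)
edge 5: e_5 = (-1.93, +1.10);  n_5 = (+0.4952, +0.8688)
∠(n_3, n_5) = 74.81°
δ = |180° − 74.81°| = 105.19°
105.19° > 2α = 69.98°  →  invalid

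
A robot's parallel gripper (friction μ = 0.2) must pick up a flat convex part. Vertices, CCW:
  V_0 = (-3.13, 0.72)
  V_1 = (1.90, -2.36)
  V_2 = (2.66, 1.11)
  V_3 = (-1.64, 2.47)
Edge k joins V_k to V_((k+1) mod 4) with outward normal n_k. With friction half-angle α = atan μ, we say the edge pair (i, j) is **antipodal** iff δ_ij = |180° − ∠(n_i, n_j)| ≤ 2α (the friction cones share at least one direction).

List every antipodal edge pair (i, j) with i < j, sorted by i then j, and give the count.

α = atan 0.2 = 11.31°;  2α = 22.62°
n_0 = (-0.5222, -0.8528)
n_1 = (+0.9768, -0.2139)
n_2 = (+0.3016, +0.9534)
n_3 = (-0.7614, +0.6483)
  (0,1): δ = 70.87°  ·
  (0,2): δ = 13.93°  ✓
  (0,3): δ = 81.07°  ·
  (1,2): δ = 95.20°  ·
  (1,3): δ = 28.06°  ·
  (2,3): δ = 112.86°  ·
antipodal pairs: 1

count = 1; pairs: (0,2)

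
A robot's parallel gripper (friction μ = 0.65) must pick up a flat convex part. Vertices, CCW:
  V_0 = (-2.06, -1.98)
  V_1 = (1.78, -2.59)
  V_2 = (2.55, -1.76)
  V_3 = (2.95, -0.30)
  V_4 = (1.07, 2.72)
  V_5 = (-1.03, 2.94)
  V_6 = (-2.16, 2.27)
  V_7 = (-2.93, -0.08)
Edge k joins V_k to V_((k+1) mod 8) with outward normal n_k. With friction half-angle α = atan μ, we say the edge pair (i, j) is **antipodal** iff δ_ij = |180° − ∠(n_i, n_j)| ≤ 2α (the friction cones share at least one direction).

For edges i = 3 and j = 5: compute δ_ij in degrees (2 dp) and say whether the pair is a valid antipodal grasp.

α = atan 0.65 = 33.02°;  2α = 66.05°
edge 3: e_3 = (-1.88, +3.02);  n_3 = (+0.8489, +0.5285)
edge 5: e_5 = (-1.13, -0.67);  n_5 = (-0.5100, +0.8602)
∠(n_3, n_5) = 88.76°
δ = |180° − 88.76°| = 91.24°
91.24° > 2α = 66.05°  →  invalid

δ = 91.24°, invalid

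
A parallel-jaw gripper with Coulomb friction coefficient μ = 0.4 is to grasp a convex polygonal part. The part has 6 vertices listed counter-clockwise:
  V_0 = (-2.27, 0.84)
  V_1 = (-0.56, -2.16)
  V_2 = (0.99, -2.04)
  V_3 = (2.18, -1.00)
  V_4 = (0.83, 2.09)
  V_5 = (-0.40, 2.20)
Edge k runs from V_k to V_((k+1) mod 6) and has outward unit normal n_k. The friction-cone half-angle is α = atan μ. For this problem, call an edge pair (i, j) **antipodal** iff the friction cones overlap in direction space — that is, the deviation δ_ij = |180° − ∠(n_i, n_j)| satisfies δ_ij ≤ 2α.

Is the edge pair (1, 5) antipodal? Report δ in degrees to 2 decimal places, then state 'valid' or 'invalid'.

α = atan 0.4 = 21.80°;  2α = 43.60°
edge 1: e_1 = (+1.55, +0.12);  n_1 = (+0.0772, -0.9970)
edge 5: e_5 = (-1.87, -1.36);  n_5 = (-0.5882, +0.8087)
∠(n_1, n_5) = 148.40°
δ = |180° − 148.40°| = 31.60°
31.60° ≤ 2α = 43.60°  →  valid

δ = 31.60°, valid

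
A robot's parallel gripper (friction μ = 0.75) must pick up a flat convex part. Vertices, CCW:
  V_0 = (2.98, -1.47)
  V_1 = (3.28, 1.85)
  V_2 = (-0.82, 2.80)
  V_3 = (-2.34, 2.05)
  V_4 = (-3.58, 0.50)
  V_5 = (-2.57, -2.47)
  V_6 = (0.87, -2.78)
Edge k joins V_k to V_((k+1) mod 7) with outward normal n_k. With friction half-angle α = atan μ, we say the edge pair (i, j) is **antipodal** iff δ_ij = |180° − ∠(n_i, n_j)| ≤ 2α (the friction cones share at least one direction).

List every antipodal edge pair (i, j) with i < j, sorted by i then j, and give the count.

α = atan 0.75 = 36.87°;  2α = 73.74°
n_0 = (+0.9959, -0.0900)
n_1 = (+0.2257, +0.9742)
n_2 = (-0.4425, +0.8968)
n_3 = (-0.7809, +0.6247)
n_4 = (-0.9468, -0.3220)
n_5 = (-0.0898, -0.9960)
n_6 = (+0.5275, -0.8496)
  (0,1): δ = 97.88°  ·
  (0,2): δ = 58.57°  ✓
  (0,3): δ = 33.50°  ✓
  (0,4): δ = 23.94°  ✓
  (0,5): δ = 90.01°  ·
  (0,6): δ = 127.00°  ·
  (1,2): δ = 140.69°  ·
  (1,3): δ = 115.61°  ·
  (1,4): δ = 58.17°  ✓
  (1,5): δ = 7.90°  ✓
  (1,6): δ = 44.88°  ✓
  (2,3): δ = 154.92°  ·
  (2,4): δ = 97.48°  ·
  (2,5): δ = 31.41°  ✓
  (2,6): δ = 5.57°  ✓
  (3,4): δ = 122.56°  ·
  (3,5): δ = 56.49°  ✓
  (3,6): δ = 19.51°  ✓
  (4,5): δ = 113.93°  ·
  (4,6): δ = 76.95°  ·
  (5,6): δ = 143.02°  ·
antipodal pairs: 10

count = 10; pairs: (0,2), (0,3), (0,4), (1,4), (1,5), (1,6), (2,5), (2,6), (3,5), (3,6)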